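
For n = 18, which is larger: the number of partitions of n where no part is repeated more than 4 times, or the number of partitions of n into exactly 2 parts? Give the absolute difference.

253

Partitions of 18 where no part is repeated more than 4 times: 262.
Partitions of 18 into exactly 2 parts: 9.
|262 − 9| = 253.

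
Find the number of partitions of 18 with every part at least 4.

Listing the qualifying partitions of 18:
18
4 + 14
5 + 13
6 + 12
7 + 11
8 + 10
4 + 4 + 10
9 + 9
4 + 5 + 9
4 + 6 + 8
5 + 5 + 8
4 + 7 + 7
5 + 6 + 7
6 + 6 + 6
4 + 4 + 4 + 6
4 + 4 + 5 + 5
That's 16 in total.

16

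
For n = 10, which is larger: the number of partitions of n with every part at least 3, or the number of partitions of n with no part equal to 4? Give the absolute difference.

26

Partitions of 10 with every part at least 3: 5.
Partitions of 10 with no part equal to 4: 31.
|5 − 31| = 26.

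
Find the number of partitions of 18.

385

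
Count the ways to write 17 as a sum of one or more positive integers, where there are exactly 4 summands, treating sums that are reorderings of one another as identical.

39

A partial list (first 12 by largest part):
14,1,1,1
13,2,1,1
12,3,1,1
12,2,2,1
11,4,1,1
11,3,2,1
11,2,2,2
10,5,1,1
10,4,2,1
10,3,3,1
10,3,2,2
9,6,1,1
…and 27 more, for 39 total.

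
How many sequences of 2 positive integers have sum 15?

By stars and bars with positive parts, the count is C(14,1) = 14.

14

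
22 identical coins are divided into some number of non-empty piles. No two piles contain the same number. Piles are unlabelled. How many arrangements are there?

89

A full systematic count gives 89.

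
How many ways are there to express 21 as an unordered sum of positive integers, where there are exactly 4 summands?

72

Systematic enumeration (by largest part, then next-largest, …) yields 72.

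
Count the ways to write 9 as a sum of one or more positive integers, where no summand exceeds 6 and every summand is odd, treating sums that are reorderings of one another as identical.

6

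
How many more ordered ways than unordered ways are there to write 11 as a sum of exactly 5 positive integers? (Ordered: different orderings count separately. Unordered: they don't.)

Compositions: C(10,4) = 210.
Partitions of 11 into exactly 5 parts: 10.
Difference: 210 − 10 = 200.

200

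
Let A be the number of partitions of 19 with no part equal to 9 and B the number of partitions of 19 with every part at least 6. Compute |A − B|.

442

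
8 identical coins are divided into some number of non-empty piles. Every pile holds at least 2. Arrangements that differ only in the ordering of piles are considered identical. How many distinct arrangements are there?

Listing the qualifying partitions of 8:
8
2, 6
3, 5
4, 4
2, 2, 4
2, 3, 3
2, 2, 2, 2

7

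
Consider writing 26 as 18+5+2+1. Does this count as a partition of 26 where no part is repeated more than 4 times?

Yes

The parts sum to 26, and the condition 'no summand is used more than 4 times' holds.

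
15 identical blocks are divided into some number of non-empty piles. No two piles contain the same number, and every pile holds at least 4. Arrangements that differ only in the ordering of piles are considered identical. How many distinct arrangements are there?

They are:
15
11+4
10+5
9+6
8+7
6+5+4

6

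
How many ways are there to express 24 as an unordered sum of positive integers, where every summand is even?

A full systematic count gives 77.

77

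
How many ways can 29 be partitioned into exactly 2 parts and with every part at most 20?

They are:
9, 20
10, 19
11, 18
12, 17
13, 16
14, 15
Counting gives 6.

6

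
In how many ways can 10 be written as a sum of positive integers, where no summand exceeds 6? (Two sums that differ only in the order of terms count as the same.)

There are too many to list fully; the first 12 (by largest part) are:
4,6
1,3,6
2,2,6
1,1,2,6
1,1,1,1,6
5,5
1,4,5
2,3,5
1,1,3,5
1,2,2,5
1,1,1,2,5
1,1,1,1,1,5
…and 23 more, for 35 total.

35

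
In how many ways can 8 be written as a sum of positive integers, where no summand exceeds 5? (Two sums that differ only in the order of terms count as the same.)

Listing the qualifying partitions of 8:
5,3
5,2,1
5,1,1,1
4,4
4,3,1
4,2,2
4,2,1,1
4,1,1,1,1
3,3,2
3,3,1,1
3,2,2,1
3,2,1,1,1
3,1,1,1,1,1
2,2,2,2
2,2,2,1,1
2,2,1,1,1,1
2,1,1,1,1,1,1
1,1,1,1,1,1,1,1

18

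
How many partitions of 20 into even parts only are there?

42

A partial list (first 12 by largest part):
20
2, 18
4, 16
2, 2, 16
6, 14
2, 4, 14
2, 2, 2, 14
8, 12
2, 6, 12
4, 4, 12
2, 2, 4, 12
2, 2, 2, 2, 12
…and 30 more, for 42 total.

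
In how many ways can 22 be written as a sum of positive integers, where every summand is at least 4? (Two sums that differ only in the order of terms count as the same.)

A partial list (first 12 by largest part):
22
18, 4
17, 5
16, 6
15, 7
14, 8
14, 4, 4
13, 9
13, 5, 4
12, 10
12, 6, 4
12, 5, 5
…and 22 more, for 34 total.

34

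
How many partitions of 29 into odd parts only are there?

256

Systematic enumeration (by largest part, then next-largest, …) yields 256.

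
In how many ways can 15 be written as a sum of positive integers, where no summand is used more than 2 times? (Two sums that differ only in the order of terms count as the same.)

A partial list (first 12 by largest part):
15
14+1
13+2
13+1+1
12+3
12+2+1
11+4
11+3+1
11+2+2
11+2+1+1
10+5
10+4+1
…and 58 more, for 70 total.

70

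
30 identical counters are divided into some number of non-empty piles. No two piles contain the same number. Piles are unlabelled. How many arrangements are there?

296

There are 296 such partitions.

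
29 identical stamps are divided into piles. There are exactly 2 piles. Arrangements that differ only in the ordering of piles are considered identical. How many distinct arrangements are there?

14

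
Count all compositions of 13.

4096

Each of the 12 gaps between 13 units is either a break or not: 2^12 = 4096.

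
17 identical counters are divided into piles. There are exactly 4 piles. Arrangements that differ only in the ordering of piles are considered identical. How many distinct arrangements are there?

39

There are too many to list fully; the first 12 (by largest part) are:
14, 1, 1, 1
13, 2, 1, 1
12, 3, 1, 1
12, 2, 2, 1
11, 4, 1, 1
11, 3, 2, 1
11, 2, 2, 2
10, 5, 1, 1
10, 4, 2, 1
10, 3, 3, 1
10, 3, 2, 2
9, 6, 1, 1
…and 27 more, for 39 total.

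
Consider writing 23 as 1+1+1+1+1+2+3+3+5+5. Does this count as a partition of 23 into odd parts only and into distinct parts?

The parts sum to 23, and the condition 'every summand is odd' is violated.

No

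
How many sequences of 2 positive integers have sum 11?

10

Equivalently, choose which 1 of the 10 gaps become plus signs: C(10,1) = 10.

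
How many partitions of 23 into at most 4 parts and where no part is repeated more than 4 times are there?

A full systematic count gives 150.

150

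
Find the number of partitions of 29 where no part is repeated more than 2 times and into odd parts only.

53

A partial list (first 12 by largest part):
29
27, 1, 1
25, 3, 1
23, 5, 1
23, 3, 3
21, 7, 1
21, 5, 3
21, 3, 3, 1, 1
19, 9, 1
19, 7, 3
19, 5, 5
19, 5, 3, 1, 1
…and 41 more, for 53 total.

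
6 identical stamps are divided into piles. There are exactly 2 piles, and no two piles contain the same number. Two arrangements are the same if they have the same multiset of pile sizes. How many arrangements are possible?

2

Listing the qualifying partitions of 6:
5, 1
4, 2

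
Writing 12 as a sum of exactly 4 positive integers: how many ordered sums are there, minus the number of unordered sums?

Ordered (compositions into 4 parts): C(11,3) = 165.
Partitions of 12 into exactly 4 parts: 15.
Difference: 165 − 15 = 150.

150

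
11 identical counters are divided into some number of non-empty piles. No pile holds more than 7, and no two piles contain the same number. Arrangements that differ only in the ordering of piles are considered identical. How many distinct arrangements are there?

Enumerating:
4, 7
1, 3, 7
5, 6
1, 4, 6
2, 3, 6
2, 4, 5
1, 2, 3, 5
Counting gives 7.

7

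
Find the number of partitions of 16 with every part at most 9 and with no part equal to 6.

160

A full systematic count gives 160.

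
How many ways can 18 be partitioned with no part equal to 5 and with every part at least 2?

There are too many to list fully; the first 12 (by largest part) are:
18
16,2
15,3
14,4
14,2,2
13,3,2
12,6
12,4,2
12,3,3
12,2,2,2
11,7
11,4,3
…and 52 more, for 64 total.

64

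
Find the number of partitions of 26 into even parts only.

There are 101 such partitions.

101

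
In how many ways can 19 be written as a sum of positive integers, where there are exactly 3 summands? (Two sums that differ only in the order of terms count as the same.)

There are too many to list fully; the first 12 (by largest part) are:
17+1+1
16+2+1
15+3+1
15+2+2
14+4+1
14+3+2
13+5+1
13+4+2
13+3+3
12+6+1
12+5+2
12+4+3
…and 18 more, for 30 total.

30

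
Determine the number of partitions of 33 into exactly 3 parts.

91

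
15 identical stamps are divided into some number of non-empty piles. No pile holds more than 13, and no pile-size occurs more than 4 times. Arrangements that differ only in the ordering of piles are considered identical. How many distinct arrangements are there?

A full systematic count gives 125.

125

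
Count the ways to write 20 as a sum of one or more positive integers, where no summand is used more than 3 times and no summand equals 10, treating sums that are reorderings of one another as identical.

291

There are 291 such partitions.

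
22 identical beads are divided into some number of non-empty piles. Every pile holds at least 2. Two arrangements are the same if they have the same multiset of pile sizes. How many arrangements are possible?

Enumerating by decreasing first part gives 210 partitions in all.

210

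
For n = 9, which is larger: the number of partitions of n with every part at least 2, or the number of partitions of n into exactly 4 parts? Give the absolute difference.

2

Partitions of 9 with every part at least 2: 8.
Partitions of 9 into exactly 4 parts: 6.
|8 − 6| = 2.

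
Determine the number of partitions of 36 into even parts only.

Systematic enumeration (by largest part, then next-largest, …) yields 385.

385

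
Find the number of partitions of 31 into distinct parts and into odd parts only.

20

They are:
31
1+3+27
1+5+25
1+7+23
3+5+23
1+9+21
3+7+21
1+11+19
3+9+19
5+7+19
1+13+17
3+11+17
5+9+17
3+13+15
5+11+15
7+9+15
1+3+5+7+15
7+11+13
1+3+5+9+13
1+3+7+9+11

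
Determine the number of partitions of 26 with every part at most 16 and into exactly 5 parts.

203

Systematic enumeration (by largest part, then next-largest, …) yields 203.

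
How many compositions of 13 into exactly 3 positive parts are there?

A composition of 13 into 3 positive parts is chosen by placing 2 dividers among the 12 gaps between 13 units: C(12,2) = 66.

66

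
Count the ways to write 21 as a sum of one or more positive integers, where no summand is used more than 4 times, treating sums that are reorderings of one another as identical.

A full systematic count gives 505.

505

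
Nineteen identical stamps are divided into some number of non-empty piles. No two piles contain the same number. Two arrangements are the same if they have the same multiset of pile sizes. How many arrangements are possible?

There are too many to list fully; the first 12 (by largest part) are:
19
1 + 18
2 + 17
3 + 16
1 + 2 + 16
4 + 15
1 + 3 + 15
5 + 14
1 + 4 + 14
2 + 3 + 14
6 + 13
1 + 5 + 13
…and 42 more, for 54 total.

54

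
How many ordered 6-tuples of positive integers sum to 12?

By stars and bars with positive parts, the count is C(11,5) = 462.

462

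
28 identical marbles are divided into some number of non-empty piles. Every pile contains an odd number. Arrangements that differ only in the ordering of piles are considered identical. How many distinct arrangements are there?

222

Counting exhaustively, 222 partitions satisfy the conditions.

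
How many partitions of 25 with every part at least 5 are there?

A partial list (first 12 by largest part):
25
5+20
6+19
7+18
8+17
9+16
10+15
5+5+15
11+14
5+6+14
12+13
5+7+13
…and 18 more, for 30 total.

30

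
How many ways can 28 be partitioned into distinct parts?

222

Direct enumeration gives 222 partitions.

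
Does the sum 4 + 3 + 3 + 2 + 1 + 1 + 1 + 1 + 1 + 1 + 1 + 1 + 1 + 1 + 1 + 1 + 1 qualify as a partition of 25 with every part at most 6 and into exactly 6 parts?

No

The parts sum to 25, and the condition 'there are exactly 6 summands' is violated.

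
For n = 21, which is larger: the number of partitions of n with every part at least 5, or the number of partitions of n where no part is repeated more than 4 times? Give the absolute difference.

Partitions of 21 with every part at least 5: 15.
Partitions of 21 where no part is repeated more than 4 times: 505.
|15 − 505| = 490.

490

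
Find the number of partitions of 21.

A full systematic count gives 792.

792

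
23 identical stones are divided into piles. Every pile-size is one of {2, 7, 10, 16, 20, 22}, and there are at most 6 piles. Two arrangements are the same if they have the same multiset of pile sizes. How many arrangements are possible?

3

Listing the qualifying partitions of 23:
7,16
2,2,2,7,10
2,7,7,7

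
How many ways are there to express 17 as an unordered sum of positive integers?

297

Enumerating by decreasing first part gives 297 partitions in all.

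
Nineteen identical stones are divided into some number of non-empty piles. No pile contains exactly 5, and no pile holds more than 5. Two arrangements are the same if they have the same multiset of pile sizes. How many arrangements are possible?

94

Counting exhaustively, 94 partitions satisfy the conditions.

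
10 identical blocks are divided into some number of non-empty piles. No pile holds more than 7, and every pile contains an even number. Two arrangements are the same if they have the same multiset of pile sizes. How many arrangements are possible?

5

Enumerating:
4+6
2+2+6
2+4+4
2+2+2+4
2+2+2+2+2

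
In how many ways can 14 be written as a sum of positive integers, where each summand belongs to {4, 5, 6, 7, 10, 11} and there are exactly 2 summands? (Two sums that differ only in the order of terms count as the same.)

Enumerating:
10 + 4
7 + 7

2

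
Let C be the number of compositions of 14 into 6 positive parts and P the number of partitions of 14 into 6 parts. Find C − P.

Ordered (compositions into 6 parts): C(13,5) = 1287.
Partitions of 14 into exactly 6 parts: 20.
Difference: 1287 − 20 = 1267.

1267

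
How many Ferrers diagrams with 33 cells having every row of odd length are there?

Direct enumeration gives 448 partitions.

448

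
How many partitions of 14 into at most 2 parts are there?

8

The partitions of 14 that satisfy the conditions:
14
1+13
2+12
3+11
4+10
5+9
6+8
7+7
That's 8 in total.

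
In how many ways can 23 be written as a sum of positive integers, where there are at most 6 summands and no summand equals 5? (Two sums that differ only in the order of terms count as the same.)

Direct enumeration gives 313 partitions.

313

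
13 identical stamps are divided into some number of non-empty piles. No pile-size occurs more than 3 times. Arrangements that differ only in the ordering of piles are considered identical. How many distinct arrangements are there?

A partial list (first 12 by largest part):
13
12+1
11+2
11+1+1
10+3
10+2+1
10+1+1+1
9+4
9+3+1
9+2+2
9+2+1+1
8+5
…and 52 more, for 64 total.

64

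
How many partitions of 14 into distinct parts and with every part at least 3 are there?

7

Listing the qualifying partitions of 14:
14
11+3
10+4
9+5
8+6
7+4+3
6+5+3
Counting gives 7.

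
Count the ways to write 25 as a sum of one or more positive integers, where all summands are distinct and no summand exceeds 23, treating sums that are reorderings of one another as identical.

140

There are 140 such partitions.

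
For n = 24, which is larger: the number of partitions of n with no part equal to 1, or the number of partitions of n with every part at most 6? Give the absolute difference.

Partitions of 24 with no part equal to 1: 320.
Partitions of 24 with every part at most 6: 532.
|320 − 532| = 212.

212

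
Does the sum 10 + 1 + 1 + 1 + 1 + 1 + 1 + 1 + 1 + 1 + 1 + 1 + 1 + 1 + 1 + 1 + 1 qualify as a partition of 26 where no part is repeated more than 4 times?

No

The parts sum to 26, and the condition 'no summand is used more than 4 times' is violated.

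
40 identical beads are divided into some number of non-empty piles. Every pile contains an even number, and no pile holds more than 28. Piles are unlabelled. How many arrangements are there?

608

Enumerating by decreasing first part gives 608 partitions in all.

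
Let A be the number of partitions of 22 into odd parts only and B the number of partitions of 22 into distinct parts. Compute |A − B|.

0

Partitions of 22 into odd parts only: 89.
Partitions of 22 into distinct parts: 89.
|89 − 89| = 0.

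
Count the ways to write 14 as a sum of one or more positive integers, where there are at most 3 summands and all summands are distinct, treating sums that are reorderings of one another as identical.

17

They are:
14
13 + 1
12 + 2
11 + 3
11 + 2 + 1
10 + 4
10 + 3 + 1
9 + 5
9 + 4 + 1
9 + 3 + 2
8 + 6
8 + 5 + 1
8 + 4 + 2
7 + 6 + 1
7 + 5 + 2
7 + 4 + 3
6 + 5 + 3
That's 17 in total.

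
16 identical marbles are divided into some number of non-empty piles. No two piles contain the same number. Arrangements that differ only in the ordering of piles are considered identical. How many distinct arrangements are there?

32

A partial list (first 12 by largest part):
16
15, 1
14, 2
13, 3
13, 2, 1
12, 4
12, 3, 1
11, 5
11, 4, 1
11, 3, 2
10, 6
10, 5, 1
…and 20 more, for 32 total.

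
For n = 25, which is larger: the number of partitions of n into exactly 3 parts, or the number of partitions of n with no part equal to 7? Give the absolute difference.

1521

Partitions of 25 into exactly 3 parts: 52.
Partitions of 25 with no part equal to 7: 1573.
|52 − 1573| = 1521.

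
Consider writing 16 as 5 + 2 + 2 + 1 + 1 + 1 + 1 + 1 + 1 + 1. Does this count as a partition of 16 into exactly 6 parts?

No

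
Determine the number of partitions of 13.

101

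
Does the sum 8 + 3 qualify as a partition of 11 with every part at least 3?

The parts sum to 11, and the condition 'every summand is at least 3' holds.

Yes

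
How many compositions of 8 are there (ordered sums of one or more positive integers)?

128

Each of the 7 gaps between 8 units is either a break or not: 2^7 = 128.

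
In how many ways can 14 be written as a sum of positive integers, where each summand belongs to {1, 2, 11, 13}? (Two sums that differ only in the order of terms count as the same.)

The partitions of 14 that satisfy the conditions:
13+1
11+2+1
11+1+1+1
2+2+2+2+2+2+2
2+2+2+2+2+2+1+1
2+2+2+2+2+1+1+1+1
2+2+2+2+1+1+1+1+1+1
2+2+2+1+1+1+1+1+1+1+1
2+2+1+1+1+1+1+1+1+1+1+1
2+1+1+1+1+1+1+1+1+1+1+1+1
1+1+1+1+1+1+1+1+1+1+1+1+1+1
That's 11 in total.

11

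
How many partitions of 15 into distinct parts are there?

There are too many to list fully; the first 12 (by largest part) are:
15
14+1
13+2
12+3
12+2+1
11+4
11+3+1
10+5
10+4+1
10+3+2
9+6
9+5+1
…and 15 more, for 27 total.

27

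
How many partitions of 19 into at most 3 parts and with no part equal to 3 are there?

31

A partial list (first 12 by largest part):
19
18,1
17,2
17,1,1
16,2,1
15,4
15,2,2
14,5
14,4,1
13,6
13,5,1
13,4,2
…and 19 more, for 31 total.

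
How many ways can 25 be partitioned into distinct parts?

A full systematic count gives 142.

142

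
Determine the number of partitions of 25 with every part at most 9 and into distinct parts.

22

Listing the qualifying partitions of 25:
9, 8, 7, 1
9, 8, 6, 2
9, 8, 5, 3
9, 8, 5, 2, 1
9, 8, 4, 3, 1
9, 7, 6, 3
9, 7, 6, 2, 1
9, 7, 5, 4
9, 7, 5, 3, 1
9, 7, 4, 3, 2
9, 6, 5, 4, 1
9, 6, 5, 3, 2
9, 6, 4, 3, 2, 1
8, 7, 6, 4
8, 7, 6, 3, 1
8, 7, 5, 4, 1
8, 7, 5, 3, 2
8, 7, 4, 3, 2, 1
8, 6, 5, 4, 2
8, 6, 5, 3, 2, 1
7, 6, 5, 4, 3
7, 6, 5, 4, 2, 1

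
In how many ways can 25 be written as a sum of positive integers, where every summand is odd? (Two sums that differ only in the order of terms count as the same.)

142

There are 142 such partitions.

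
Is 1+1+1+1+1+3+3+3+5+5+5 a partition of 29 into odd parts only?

The parts sum to 29, and the condition 'every summand is odd' holds.

Yes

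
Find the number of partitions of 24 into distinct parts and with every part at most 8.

10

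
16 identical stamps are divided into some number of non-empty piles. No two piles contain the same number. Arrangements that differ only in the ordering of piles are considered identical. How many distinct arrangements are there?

There are too many to list fully; the first 12 (by largest part) are:
16
15+1
14+2
13+3
13+2+1
12+4
12+3+1
11+5
11+4+1
11+3+2
10+6
10+5+1
…and 20 more, for 32 total.

32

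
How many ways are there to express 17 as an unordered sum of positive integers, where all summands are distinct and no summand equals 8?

A partial list (first 12 by largest part):
17
16+1
15+2
14+3
14+2+1
13+4
13+3+1
12+5
12+4+1
12+3+2
11+6
11+5+1
…and 19 more, for 31 total.

31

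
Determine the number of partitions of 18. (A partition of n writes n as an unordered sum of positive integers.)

385

There are 385 such partitions.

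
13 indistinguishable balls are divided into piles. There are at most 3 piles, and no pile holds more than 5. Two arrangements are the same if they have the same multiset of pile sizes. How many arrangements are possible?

2

The partitions of 13 that satisfy the conditions:
5+5+3
5+4+4
That's 2 in total.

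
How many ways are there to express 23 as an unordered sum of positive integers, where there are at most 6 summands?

454

Counting exhaustively, 454 partitions satisfy the conditions.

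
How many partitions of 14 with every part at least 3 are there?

13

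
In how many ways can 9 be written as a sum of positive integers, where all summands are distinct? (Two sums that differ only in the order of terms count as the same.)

They are:
9
8+1
7+2
6+3
6+2+1
5+4
5+3+1
4+3+2
That's 8 in total.

8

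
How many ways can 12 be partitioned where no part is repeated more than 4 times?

60

A partial list (first 12 by largest part):
12
11+1
10+2
10+1+1
9+3
9+2+1
9+1+1+1
8+4
8+3+1
8+2+2
8+2+1+1
8+1+1+1+1
…and 48 more, for 60 total.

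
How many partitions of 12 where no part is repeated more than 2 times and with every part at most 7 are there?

A partial list (first 12 by largest part):
7 + 5
7 + 4 + 1
7 + 3 + 2
7 + 3 + 1 + 1
7 + 2 + 2 + 1
6 + 6
6 + 5 + 1
6 + 4 + 2
6 + 4 + 1 + 1
6 + 3 + 3
6 + 3 + 2 + 1
6 + 2 + 2 + 1 + 1
…and 14 more, for 26 total.

26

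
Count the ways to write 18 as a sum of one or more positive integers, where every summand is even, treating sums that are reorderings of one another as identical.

There are too many to list fully; the first 12 (by largest part) are:
18
2 + 16
4 + 14
2 + 2 + 14
6 + 12
2 + 4 + 12
2 + 2 + 2 + 12
8 + 10
2 + 6 + 10
4 + 4 + 10
2 + 2 + 4 + 10
2 + 2 + 2 + 2 + 10
…and 18 more, for 30 total.

30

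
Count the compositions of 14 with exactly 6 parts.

Place 5 bars in the 13 internal gaps of a row of 14 dots: C(13,5) = 1287.

1287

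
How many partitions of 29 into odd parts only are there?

256

Direct enumeration gives 256 partitions.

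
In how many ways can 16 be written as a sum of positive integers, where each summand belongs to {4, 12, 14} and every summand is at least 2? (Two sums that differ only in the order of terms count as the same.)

The partitions of 16 that satisfy the conditions:
12+4
4+4+4+4

2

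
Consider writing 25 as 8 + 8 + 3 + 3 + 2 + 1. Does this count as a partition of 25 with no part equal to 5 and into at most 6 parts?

Yes

The parts sum to 25, and the condition 'no summand equals 5' holds; the condition 'there are at most 6 summands' holds.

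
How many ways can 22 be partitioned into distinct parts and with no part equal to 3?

55

A partial list (first 12 by largest part):
22
21,1
20,2
19,2,1
18,4
17,5
17,4,1
16,6
16,5,1
16,4,2
15,7
15,6,1
…and 43 more, for 55 total.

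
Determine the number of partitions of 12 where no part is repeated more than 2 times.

36

A partial list (first 12 by largest part):
12
11, 1
10, 2
10, 1, 1
9, 3
9, 2, 1
8, 4
8, 3, 1
8, 2, 2
8, 2, 1, 1
7, 5
7, 4, 1
…and 24 more, for 36 total.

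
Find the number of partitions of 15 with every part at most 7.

131

Counting exhaustively, 131 partitions satisfy the conditions.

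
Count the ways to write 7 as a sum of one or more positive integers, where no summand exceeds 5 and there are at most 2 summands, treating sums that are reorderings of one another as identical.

2

Enumerating:
5 + 2
4 + 3
Counting gives 2.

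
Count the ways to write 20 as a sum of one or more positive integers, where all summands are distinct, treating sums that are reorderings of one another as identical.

64

A partial list (first 12 by largest part):
20
19,1
18,2
17,3
17,2,1
16,4
16,3,1
15,5
15,4,1
15,3,2
14,6
14,5,1
…and 52 more, for 64 total.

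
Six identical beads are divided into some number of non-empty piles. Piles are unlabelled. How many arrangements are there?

11

They are:
6
5, 1
4, 2
4, 1, 1
3, 3
3, 2, 1
3, 1, 1, 1
2, 2, 2
2, 2, 1, 1
2, 1, 1, 1, 1
1, 1, 1, 1, 1, 1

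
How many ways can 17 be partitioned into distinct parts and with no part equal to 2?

22

Enumerating:
17
16 + 1
14 + 3
13 + 4
13 + 3 + 1
12 + 5
12 + 4 + 1
11 + 6
11 + 5 + 1
10 + 7
10 + 6 + 1
10 + 4 + 3
9 + 8
9 + 7 + 1
9 + 5 + 3
9 + 4 + 3 + 1
8 + 6 + 3
8 + 5 + 4
8 + 5 + 3 + 1
7 + 6 + 4
7 + 6 + 3 + 1
7 + 5 + 4 + 1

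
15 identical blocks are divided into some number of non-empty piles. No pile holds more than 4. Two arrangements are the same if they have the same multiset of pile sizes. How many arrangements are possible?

A partial list (first 12 by largest part):
4, 4, 4, 3
4, 4, 4, 2, 1
4, 4, 4, 1, 1, 1
4, 4, 3, 3, 1
4, 4, 3, 2, 2
4, 4, 3, 2, 1, 1
4, 4, 3, 1, 1, 1, 1
4, 4, 2, 2, 2, 1
4, 4, 2, 2, 1, 1, 1
4, 4, 2, 1, 1, 1, 1, 1
4, 4, 1, 1, 1, 1, 1, 1, 1
4, 3, 3, 3, 2
…and 42 more, for 54 total.

54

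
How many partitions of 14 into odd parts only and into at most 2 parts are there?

4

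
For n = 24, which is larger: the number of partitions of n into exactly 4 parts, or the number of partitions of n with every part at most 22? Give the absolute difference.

1465

Partitions of 24 into exactly 4 parts: 108.
Partitions of 24 with every part at most 22: 1573.
|108 − 1573| = 1465.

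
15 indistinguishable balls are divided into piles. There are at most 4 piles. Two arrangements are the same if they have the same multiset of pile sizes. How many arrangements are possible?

There are too many to list fully; the first 12 (by largest part) are:
15
14, 1
13, 2
13, 1, 1
12, 3
12, 2, 1
12, 1, 1, 1
11, 4
11, 3, 1
11, 2, 2
11, 2, 1, 1
10, 5
…and 42 more, for 54 total.

54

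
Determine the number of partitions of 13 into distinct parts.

The partitions of 13 that satisfy the conditions:
13
12 + 1
11 + 2
10 + 3
10 + 2 + 1
9 + 4
9 + 3 + 1
8 + 5
8 + 4 + 1
8 + 3 + 2
7 + 6
7 + 5 + 1
7 + 4 + 2
7 + 3 + 2 + 1
6 + 5 + 2
6 + 4 + 3
6 + 4 + 2 + 1
5 + 4 + 3 + 1
That's 18 in total.

18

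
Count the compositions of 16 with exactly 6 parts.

3003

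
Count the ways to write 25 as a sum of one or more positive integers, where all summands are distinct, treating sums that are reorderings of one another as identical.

142

Direct enumeration gives 142 partitions.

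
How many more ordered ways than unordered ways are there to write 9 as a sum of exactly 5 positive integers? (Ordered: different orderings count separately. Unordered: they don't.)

Ordered (compositions into 5 parts): C(8,4) = 70.
Partitions of 9 into exactly 5 parts: 5.
Difference: 70 − 5 = 65.

65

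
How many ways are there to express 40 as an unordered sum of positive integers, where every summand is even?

627

Counting exhaustively, 627 partitions satisfy the conditions.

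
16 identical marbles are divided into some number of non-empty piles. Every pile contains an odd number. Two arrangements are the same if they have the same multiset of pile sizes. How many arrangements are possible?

A partial list (first 12 by largest part):
15, 1
13, 3
13, 1, 1, 1
11, 5
11, 3, 1, 1
11, 1, 1, 1, 1, 1
9, 7
9, 5, 1, 1
9, 3, 3, 1
9, 3, 1, 1, 1, 1
9, 1, 1, 1, 1, 1, 1, 1
7, 7, 1, 1
…and 20 more, for 32 total.

32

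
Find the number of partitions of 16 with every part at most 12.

A full systematic count gives 224.

224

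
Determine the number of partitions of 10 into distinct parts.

They are:
10
9 + 1
8 + 2
7 + 3
7 + 2 + 1
6 + 4
6 + 3 + 1
5 + 4 + 1
5 + 3 + 2
4 + 3 + 2 + 1
Counting gives 10.

10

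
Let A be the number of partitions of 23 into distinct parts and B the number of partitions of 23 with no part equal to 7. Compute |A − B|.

920

Partitions of 23 into distinct parts: 104.
Partitions of 23 with no part equal to 7: 1024.
|104 − 1024| = 920.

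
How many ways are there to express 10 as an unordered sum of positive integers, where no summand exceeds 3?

14

Enumerating:
3 + 3 + 3 + 1
3 + 3 + 2 + 2
3 + 3 + 2 + 1 + 1
3 + 3 + 1 + 1 + 1 + 1
3 + 2 + 2 + 2 + 1
3 + 2 + 2 + 1 + 1 + 1
3 + 2 + 1 + 1 + 1 + 1 + 1
3 + 1 + 1 + 1 + 1 + 1 + 1 + 1
2 + 2 + 2 + 2 + 2
2 + 2 + 2 + 2 + 1 + 1
2 + 2 + 2 + 1 + 1 + 1 + 1
2 + 2 + 1 + 1 + 1 + 1 + 1 + 1
2 + 1 + 1 + 1 + 1 + 1 + 1 + 1 + 1
1 + 1 + 1 + 1 + 1 + 1 + 1 + 1 + 1 + 1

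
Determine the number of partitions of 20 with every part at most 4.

Direct enumeration gives 108 partitions.

108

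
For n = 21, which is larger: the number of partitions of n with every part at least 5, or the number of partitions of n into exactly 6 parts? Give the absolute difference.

95

Partitions of 21 with every part at least 5: 15.
Partitions of 21 into exactly 6 parts: 110.
|15 − 110| = 95.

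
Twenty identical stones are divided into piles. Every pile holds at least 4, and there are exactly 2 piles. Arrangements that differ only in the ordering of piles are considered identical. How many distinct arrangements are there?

7

The partitions of 20 that satisfy the conditions:
4 + 16
5 + 15
6 + 14
7 + 13
8 + 12
9 + 11
10 + 10
That's 7 in total.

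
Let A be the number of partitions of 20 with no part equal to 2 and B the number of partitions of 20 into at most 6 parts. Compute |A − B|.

Partitions of 20 with no part equal to 2: 242.
Partitions of 20 into at most 6 parts: 282.
|242 − 282| = 40.

40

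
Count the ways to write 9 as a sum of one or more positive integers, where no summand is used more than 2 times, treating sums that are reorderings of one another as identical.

They are:
9
1, 8
2, 7
1, 1, 7
3, 6
1, 2, 6
4, 5
1, 3, 5
2, 2, 5
1, 1, 2, 5
1, 4, 4
2, 3, 4
1, 1, 3, 4
1, 2, 2, 4
1, 2, 3, 3
1, 1, 2, 2, 3

16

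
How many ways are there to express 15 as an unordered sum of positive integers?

There are 176 such partitions.

176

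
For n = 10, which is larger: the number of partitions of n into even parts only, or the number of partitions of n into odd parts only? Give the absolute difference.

3

Partitions of 10 into even parts only: 7.
Partitions of 10 into odd parts only: 10.
|7 − 10| = 3.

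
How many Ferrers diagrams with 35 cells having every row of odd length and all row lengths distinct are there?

There are too many to list fully; the first 12 (by largest part) are:
35
31+3+1
29+5+1
27+7+1
27+5+3
25+9+1
25+7+3
23+11+1
23+9+3
23+7+5
21+13+1
21+11+3
…and 17 more, for 29 total.

29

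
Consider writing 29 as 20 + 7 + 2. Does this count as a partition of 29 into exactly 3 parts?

Yes

The parts sum to 29, and the condition 'there are exactly 3 summands' holds.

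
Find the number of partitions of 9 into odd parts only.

The partitions of 9 that satisfy the conditions:
9
1+1+7
1+3+5
1+1+1+1+5
3+3+3
1+1+1+3+3
1+1+1+1+1+1+3
1+1+1+1+1+1+1+1+1

8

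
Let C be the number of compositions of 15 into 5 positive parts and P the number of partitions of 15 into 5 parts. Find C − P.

Compositions: C(14,4) = 1001.
Unordered (partitions into 5 parts): 30.
Difference: 1001 − 30 = 971.

971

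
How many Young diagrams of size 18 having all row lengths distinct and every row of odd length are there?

5

Enumerating:
17, 1
15, 3
13, 5
11, 7
9, 5, 3, 1
That's 5 in total.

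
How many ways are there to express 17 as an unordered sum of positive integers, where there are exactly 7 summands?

There are too many to list fully; the first 12 (by largest part) are:
11 + 1 + 1 + 1 + 1 + 1 + 1
10 + 2 + 1 + 1 + 1 + 1 + 1
9 + 3 + 1 + 1 + 1 + 1 + 1
9 + 2 + 2 + 1 + 1 + 1 + 1
8 + 4 + 1 + 1 + 1 + 1 + 1
8 + 3 + 2 + 1 + 1 + 1 + 1
8 + 2 + 2 + 2 + 1 + 1 + 1
7 + 5 + 1 + 1 + 1 + 1 + 1
7 + 4 + 2 + 1 + 1 + 1 + 1
7 + 3 + 3 + 1 + 1 + 1 + 1
7 + 3 + 2 + 2 + 1 + 1 + 1
7 + 2 + 2 + 2 + 2 + 1 + 1
…and 26 more, for 38 total.

38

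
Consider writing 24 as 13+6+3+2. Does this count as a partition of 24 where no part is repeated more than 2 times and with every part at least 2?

Yes

The parts sum to 24, and the condition 'no summand is used more than 2 times' holds; the condition 'every summand is at least 2' holds.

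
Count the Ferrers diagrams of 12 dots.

Direct enumeration gives 77 partitions.

77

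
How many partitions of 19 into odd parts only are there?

54

A partial list (first 12 by largest part):
19
17+1+1
15+3+1
15+1+1+1+1
13+5+1
13+3+3
13+3+1+1+1
13+1+1+1+1+1+1
11+7+1
11+5+3
11+5+1+1+1
11+3+3+1+1
…and 42 more, for 54 total.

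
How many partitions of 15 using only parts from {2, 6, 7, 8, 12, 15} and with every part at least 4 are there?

2

They are:
15
8 + 7
That's 2 in total.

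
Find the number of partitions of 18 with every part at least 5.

9

Listing the qualifying partitions of 18:
18
13+5
12+6
11+7
10+8
9+9
8+5+5
7+6+5
6+6+6
That's 9 in total.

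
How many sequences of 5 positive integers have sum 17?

1820

Place 4 bars in the 16 internal gaps of a row of 17 dots: C(16,4) = 1820.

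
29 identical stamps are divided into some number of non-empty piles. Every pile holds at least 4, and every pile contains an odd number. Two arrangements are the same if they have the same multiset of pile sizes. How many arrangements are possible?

11

They are:
29
5+5+19
5+7+17
5+9+15
7+7+15
5+11+13
7+9+13
7+11+11
9+9+11
5+5+5+5+9
5+5+5+7+7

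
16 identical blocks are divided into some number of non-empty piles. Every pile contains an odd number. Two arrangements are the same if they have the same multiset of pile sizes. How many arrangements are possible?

32

There are too many to list fully; the first 12 (by largest part) are:
15,1
13,3
13,1,1,1
11,5
11,3,1,1
11,1,1,1,1,1
9,7
9,5,1,1
9,3,3,1
9,3,1,1,1,1
9,1,1,1,1,1,1,1
7,7,1,1
…and 20 more, for 32 total.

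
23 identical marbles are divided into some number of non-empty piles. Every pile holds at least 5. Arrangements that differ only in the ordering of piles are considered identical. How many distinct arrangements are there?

21

Enumerating:
23
18+5
17+6
16+7
15+8
14+9
13+10
13+5+5
12+11
12+6+5
11+7+5
11+6+6
10+8+5
10+7+6
9+9+5
9+8+6
9+7+7
8+8+7
8+5+5+5
7+6+5+5
6+6+6+5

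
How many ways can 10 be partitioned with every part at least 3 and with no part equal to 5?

4

Listing the qualifying partitions of 10:
10
7, 3
6, 4
4, 3, 3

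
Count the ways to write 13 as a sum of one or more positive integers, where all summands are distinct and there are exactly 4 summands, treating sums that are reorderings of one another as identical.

3

They are:
7+3+2+1
6+4+2+1
5+4+3+1
Counting gives 3.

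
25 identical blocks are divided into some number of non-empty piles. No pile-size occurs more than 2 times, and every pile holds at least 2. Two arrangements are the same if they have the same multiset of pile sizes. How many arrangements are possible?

201

Systematic enumeration (by largest part, then next-largest, …) yields 201.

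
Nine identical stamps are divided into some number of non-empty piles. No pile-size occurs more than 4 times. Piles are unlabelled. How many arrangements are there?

They are:
9
8 + 1
7 + 2
7 + 1 + 1
6 + 3
6 + 2 + 1
6 + 1 + 1 + 1
5 + 4
5 + 3 + 1
5 + 2 + 2
5 + 2 + 1 + 1
5 + 1 + 1 + 1 + 1
4 + 4 + 1
4 + 3 + 2
4 + 3 + 1 + 1
4 + 2 + 2 + 1
4 + 2 + 1 + 1 + 1
3 + 3 + 3
3 + 3 + 2 + 1
3 + 3 + 1 + 1 + 1
3 + 2 + 2 + 2
3 + 2 + 2 + 1 + 1
3 + 2 + 1 + 1 + 1 + 1
2 + 2 + 2 + 2 + 1
2 + 2 + 2 + 1 + 1 + 1
Counting gives 25.

25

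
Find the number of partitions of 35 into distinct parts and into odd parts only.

29

A partial list (first 12 by largest part):
35
1, 3, 31
1, 5, 29
1, 7, 27
3, 5, 27
1, 9, 25
3, 7, 25
1, 11, 23
3, 9, 23
5, 7, 23
1, 13, 21
3, 11, 21
…and 17 more, for 29 total.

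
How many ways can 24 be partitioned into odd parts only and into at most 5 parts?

29

There are too many to list fully; the first 12 (by largest part) are:
23 + 1
21 + 3
21 + 1 + 1 + 1
19 + 5
19 + 3 + 1 + 1
17 + 7
17 + 5 + 1 + 1
17 + 3 + 3 + 1
15 + 9
15 + 7 + 1 + 1
15 + 5 + 3 + 1
15 + 3 + 3 + 3
…and 17 more, for 29 total.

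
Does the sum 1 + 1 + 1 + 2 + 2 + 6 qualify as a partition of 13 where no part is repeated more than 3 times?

The parts sum to 13, and the condition 'no summand is used more than 3 times' holds.

Yes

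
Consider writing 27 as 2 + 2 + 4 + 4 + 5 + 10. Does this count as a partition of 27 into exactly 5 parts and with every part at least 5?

No

The parts sum to 27, and the condition 'there are exactly 5 summands' is violated.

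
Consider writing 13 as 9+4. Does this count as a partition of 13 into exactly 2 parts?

Yes

The parts sum to 13, and the condition 'there are exactly 2 summands' holds.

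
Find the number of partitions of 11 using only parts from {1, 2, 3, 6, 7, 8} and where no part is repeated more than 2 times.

Enumerating:
8+3
8+2+1
7+3+1
7+2+2
7+2+1+1
6+3+2
6+3+1+1
6+2+2+1
3+3+2+2+1

9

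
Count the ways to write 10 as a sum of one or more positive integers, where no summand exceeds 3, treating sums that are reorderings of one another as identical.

Listing the qualifying partitions of 10:
3, 3, 3, 1
3, 3, 2, 2
3, 3, 2, 1, 1
3, 3, 1, 1, 1, 1
3, 2, 2, 2, 1
3, 2, 2, 1, 1, 1
3, 2, 1, 1, 1, 1, 1
3, 1, 1, 1, 1, 1, 1, 1
2, 2, 2, 2, 2
2, 2, 2, 2, 1, 1
2, 2, 2, 1, 1, 1, 1
2, 2, 1, 1, 1, 1, 1, 1
2, 1, 1, 1, 1, 1, 1, 1, 1
1, 1, 1, 1, 1, 1, 1, 1, 1, 1
That's 14 in total.

14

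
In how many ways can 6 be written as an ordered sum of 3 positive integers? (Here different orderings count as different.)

10

By stars and bars with positive parts, the count is C(5,2) = 10.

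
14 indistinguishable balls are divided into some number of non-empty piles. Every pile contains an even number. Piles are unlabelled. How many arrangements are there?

The partitions of 14 that satisfy the conditions:
14
2,12
4,10
2,2,10
6,8
2,4,8
2,2,2,8
2,6,6
4,4,6
2,2,4,6
2,2,2,2,6
2,4,4,4
2,2,2,4,4
2,2,2,2,2,4
2,2,2,2,2,2,2

15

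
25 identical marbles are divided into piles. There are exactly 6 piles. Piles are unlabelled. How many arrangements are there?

235

There are 235 such partitions.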